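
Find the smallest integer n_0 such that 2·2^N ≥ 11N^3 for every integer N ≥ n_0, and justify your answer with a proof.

At N = 13: 16384 < 24167, so the inequality fails and n_0 ≥ 14. We prove 2·2^N ≥ 11N^3 for all N ≥ 14.
When N = 14: 2·2^N = 32768 and 11N^3 = 30184, so 32768 ≥ 30184.
For the inductive step, assume it holds for an arbitrary j ≥ 14, so 2·2^j ≥ 11j^3.
Then 2·2^(j + 1) = 2·(2·2^j) ≥ 2·(11j^3).
Also, for j ≥ 14 we have 2·(11j^3) ≥ 11(j+1)^3, since 2 ≥ (1 + 1/j)^3 for all j ≥ 14.
Combining, 2·2^(j + 1) ≥ 11(j+1)^3.
This completes the induction.
Hence the smallest such n_0 is 14.

n_0 = 14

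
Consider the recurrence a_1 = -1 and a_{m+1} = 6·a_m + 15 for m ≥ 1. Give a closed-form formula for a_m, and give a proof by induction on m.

a_m = 2·6^(m - 1) - 3

Computing the first terms: a_1 = -1, a_2 = 9, a_3 = 69. This suggests a_m = 2·6^(m - 1) - 3.
When m = 1: the formula gives -1 = -1 = a_1.
Inductive step: suppose the statement holds for some j ≥ 1, so a_j = 2·6^(j - 1) - 3.
Then a_{j+1} = 6·a_j + 15 = 6·(2·6^(j - 1) - 3) + 15 = 2·6^j - 3 = 2·6^((j+1) - 1) - 3,
which is the claimed formula at m = j+1.
By the principle of mathematical induction, the result holds for all m ≥ 1.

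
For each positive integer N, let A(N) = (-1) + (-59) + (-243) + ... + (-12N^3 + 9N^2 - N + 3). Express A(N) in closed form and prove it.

A(N) = -N(3N^3 + 3N^2 - N - 4)

We claim A(N) = -N(3N^3 + 3N^2 - N - 4) for all N ≥ 1.
When N = 1: A(1) = -1, and the closed form gives -1. They agree.
Suppose the result is true for N = r, so A(r) = r(-3r^3 - 3r^2 + r + 4).
Then A(r+1) = A(r) + (-r - 12(r + 1)^3 + 9(r + 1)^2 + 2) = (r(-3r^3 - 3r^2 + r + 4)) + (-r - 12(r + 1)^3 + 9(r + 1)^2 + 2).
Simplifying, A(r+1) = -(r + 1)(3r^3 + 12r^2 + 14r + 1) = -(r+1)(3(r+1)^3 + 3(r+1)^2 - (r+1) - 4),
which is the closed form with N = r+1.
By induction, the statement is established for all N ≥ 1.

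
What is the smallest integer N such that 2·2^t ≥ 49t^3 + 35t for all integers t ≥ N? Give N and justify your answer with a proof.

At t = 16: 131072 < 201264, so the inequality fails and N ≥ 17. We prove 2·2^t ≥ 49t^3 + 35t for all t ≥ 17.
Base step (t = 17): 2·2^t = 262144 and 49t^3 + 35t = 241332, so 262144 ≥ 241332.
For the inductive step, assume it holds for an arbitrary i ≥ 17, so 2·2^i ≥ 49i^3 + 35i.
Then 2·2^(i + 1) = 2·(2·2^i) ≥ 2·(49i^3 + 35i).
Also, for i ≥ 17 we have 2·(49i^3 + 35i) ≥ 49(i+1)^3 + 35(i+1), since 2·(49i^3 + 35i) − (49(i+1)^3 + 35(i+1)) = 49i^3 - 147i^2 - 112i - 84, which is nonnegative for all i ≥ 17.
Combining, 2·2^(i + 1) ≥ 49(i+1)^3 + 35(i+1).
By the principle of mathematical induction, the result holds for all t ≥ 17.
Hence the smallest such N is 17.

N = 17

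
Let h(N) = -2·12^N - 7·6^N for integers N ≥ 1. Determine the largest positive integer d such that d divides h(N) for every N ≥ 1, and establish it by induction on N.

d = 6

Computing the first values: h(1) = -66 and h(2) = -540; gcd(-66, -540) = 6, so d ≤ 6.
We prove 6 | -2·12^N - 7·6^N for all N ≥ 1 by induction on N.
For the base case N = 1: h(1) = -66 = 6·(-11), so 6 | h(1).
Inductive step: suppose the statement holds for some m ≥ 1, i.e. 6 | h(m). Then
h(m+1) − 12·h(m) = (-2·12^(m+1) - 7·6^(m+1)) − 12·(-2·12^m - 7·6^m) = (-7)·6^m·(6 − 12) = (42)·6^m. Since 6 | h(m) by the inductive hypothesis, 6 | 12·h(m); and 6 | 42 since 42 = 6·7. Therefore 6 | h(m+1).
By the principle of mathematical induction, the result holds for all N ≥ 1.
Therefore the largest such d is 6.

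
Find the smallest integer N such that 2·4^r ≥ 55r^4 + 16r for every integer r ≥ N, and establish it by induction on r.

N = 9

At r = 8: 131072 < 225408, so the inequality fails and N ≥ 9. We prove 2·4^r ≥ 55r^4 + 16r for all r ≥ 9.
Base step (r = 9): 2·4^r = 524288 and 55r^4 + 16r = 360999, so 524288 ≥ 360999.
Suppose the result is true for r = k, so 2·4^k ≥ 55k^4 + 16k.
Then 2·4^(k + 1) = 4·(2·4^k) ≥ 4·(55k^4 + 16k).
Also, for k ≥ 9 we have 4·(55k^4 + 16k) ≥ 55(k+1)^4 + 16(k+1), since 4·(55k^4 + 16k) − (55(k+1)^4 + 16(k+1)) = 165k^4 - 220k^3 - 330k^2 - 172k - 71, which is nonnegative for all k ≥ 9.
Combining, 2·4^(k + 1) ≥ 55(k+1)^4 + 16(k+1).
By the principle of mathematical induction, the result holds for all r ≥ 9.
Hence the smallest such N is 9.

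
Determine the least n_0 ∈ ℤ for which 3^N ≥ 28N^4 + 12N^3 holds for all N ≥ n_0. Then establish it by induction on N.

n_0 = 13

At N = 12: 531441 < 601344, so the inequality fails and n_0 ≥ 13. We prove 3^N ≥ 28N^4 + 12N^3 for all N ≥ 13.
When N = 13: 3^N = 1594323 and 28N^4 + 12N^3 = 826072, so 1594323 ≥ 826072.
Suppose the result is true for N = m, so 3^m ≥ 28m^4 + 12m^3.
Then 3^(m + 1) = 3·(3^m) ≥ 3·(28m^4 + 12m^3).
Also, for m ≥ 13 we have 3·(28m^4 + 12m^3) ≥ 28(m+1)^4 + 12(m+1)^3, since 3·(28m^4 + 12m^3) − (28(m+1)^4 + 12(m+1)^3) = 56m^4 - 88m^3 - 204m^2 - 148m - 40, which is nonnegative for all m ≥ 13.
Combining, 3^(m + 1) ≥ 28(m+1)^4 + 12(m+1)^3.
By induction, the statement is established for all N ≥ 13.
Hence the smallest such n_0 is 13.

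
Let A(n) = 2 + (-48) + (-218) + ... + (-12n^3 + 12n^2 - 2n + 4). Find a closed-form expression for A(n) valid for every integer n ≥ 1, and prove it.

We claim A(n) = -n(3n^3 + 2n^2 - 2n - 5) for all n ≥ 1.
Base step (n = 1): A(1) = 2, and the closed form gives 2. They agree.
Suppose the result is true for n = p, so A(p) = p(-3p^3 - 2p^2 + 2p + 5).
Then A(p+1) = A(p) + (-12p^3 - 24p^2 - 14p + 2) = (p(-3p^3 - 2p^2 + 2p + 5)) + (-12p^3 - 24p^2 - 14p + 2).
Simplifying, A(p+1) = -(p + 1)(3p^3 + 11p^2 + 11p - 2) = -(p+1)(3(p+1)^3 + 2(p+1)^2 - 2(p+1) - 5),
which is the closed form with n = p+1.
By the principle of mathematical induction, the result holds for all n ≥ 1.

A(n) = -n(3n^3 + 2n^2 - 2n - 5)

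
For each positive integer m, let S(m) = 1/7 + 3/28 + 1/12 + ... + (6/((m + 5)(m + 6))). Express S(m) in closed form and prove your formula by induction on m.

We claim S(m) = m/(m + 6) for all m ≥ 1.
Base step (m = 1): S(1) = 1/7, and the closed form gives 1/7. They agree.
Inductive step: suppose the statement holds for some i ≥ 1, so S(i) = i/(i + 6).
Then S(i+1) = S(i) + (6/((i + 6)(i + 7))) = (i/(i + 6)) + (6/((i + 6)(i + 7))).
Simplifying, S(i+1) = (i + 1)/(i + 7) = (i+1)/((i+1) + 6),
which is the closed form with m = i+1.
By induction, the statement is established for all m ≥ 1.

S(m) = m/(m + 6)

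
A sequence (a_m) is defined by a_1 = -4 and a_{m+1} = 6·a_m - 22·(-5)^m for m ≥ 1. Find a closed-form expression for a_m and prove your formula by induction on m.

Computing the first terms: a_1 = -4, a_2 = 86, a_3 = -34. This suggests a_m = 2(-5)^m + 6^m.
Base step (m = 1): the formula gives -4 = -4 = a_1.
Inductive step: assume the claim holds for m = j, so a_j = 2(-5)^j + 6^j.
Then a_{j+1} = 6·a_j - 22·(-5)^j = 6·(2(-5)^j + 6^j) - 22·(-5)^j = 2(-5)^(j + 1) + 6^(j + 1),
which is the claimed formula at m = j+1.
By the principle of mathematical induction, the result holds for all m ≥ 1.

a_m = 2(-5)^m + 6^m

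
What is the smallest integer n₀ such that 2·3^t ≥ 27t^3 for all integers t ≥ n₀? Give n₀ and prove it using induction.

n₀ = 9

At t = 8: 13122 < 13824, so the inequality fails and n₀ ≥ 9. We prove 2·3^t ≥ 27t^3 for all t ≥ 9.
Base case (t = 9): 2·3^t = 39366 and 27t^3 = 19683, so 39366 ≥ 19683.
Inductive step: assume the claim holds for t = p, so 2·3^p ≥ 27p^3.
Then 2·3^(p + 1) = 3·(2·3^p) ≥ 3·(27p^3).
Also, for p ≥ 9 we have 3·(27p^3) ≥ 27(p+1)^3, since 3 ≥ (1 + 1/p)^3 for all p ≥ 9.
Combining, 2·3^(p + 1) ≥ 27(p+1)^3.
By the principle of mathematical induction, the result holds for all t ≥ 9.
Hence the smallest such n₀ is 9.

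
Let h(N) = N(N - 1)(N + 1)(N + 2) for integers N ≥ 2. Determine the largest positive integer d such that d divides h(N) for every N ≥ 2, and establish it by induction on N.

d = 24

Computing the first values: h(2) = 24 and h(3) = 120; gcd(24, 120) = 24, so d ≤ 24.
We prove 24 | N(N - 1)(N + 1)(N + 2) for all N ≥ 2 by induction on N.
For the base case N = 2: h(2) = 24 = 24·(1), so 24 | h(2).
For the inductive step, assume it holds for an arbitrary k ≥ 2, i.e. 24 | h(k). Then
h(k+1) − h(k) = k·(k+1)·(k+2)·(k+3) − (k-1)·k·(k+1)·(k+2) = k·(k+1)·(k+2)·[(k+3) − (k-1)] = 4·k·(k+1)·(k+2). The product of 3 consecutive integers is divisible by (3)! = 6, so h(k+1) − h(k) is divisible by 4·6 = 24. By the inductive hypothesis 24 | h(k), hence 24 | h(k+1).
This completes the induction.
Therefore the largest such d is 24.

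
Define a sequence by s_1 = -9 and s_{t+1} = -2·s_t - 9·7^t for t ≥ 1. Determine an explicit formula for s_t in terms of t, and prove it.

s_t = (-2)^t - 7^t

Computing the first terms: s_1 = -9, s_2 = -45, s_3 = -351. This suggests s_t = (-2)^t - 7^t.
For the base case t = 1: the formula gives -9 = -9 = s_1.
Suppose the result is true for t = p, so s_p = (-2)^p - 7^p.
Then s_{p+1} = -2·s_p - 9·7^p = -2·((-2)^p - 7^p) - 9·7^p = (-2)^(p + 1) - 7^(p + 1),
which is the claimed formula at t = p+1.
By induction, the statement is established for all t ≥ 1.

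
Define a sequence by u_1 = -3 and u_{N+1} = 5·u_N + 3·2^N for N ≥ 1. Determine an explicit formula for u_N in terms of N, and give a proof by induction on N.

u_N = -2^N - 5^(N - 1)

Computing the first terms: u_1 = -3, u_2 = -9, u_3 = -33. This suggests u_N = -2^N - 5^(N - 1).
For the base case N = 1: the formula gives -3 = -3 = u_1.
Inductive step: assume the claim holds for N = i, so u_i = -2^i - 5^(i - 1).
Then u_{i+1} = 5·u_i + 3·2^i = 5·(-2^i - 5^(i - 1)) + 3·2^i = -2^(i + 1) - 5^i = -2^(i+1) - 5^((i+1) - 1),
which is the claimed formula at N = i+1.
Hence, by induction on N, the claim holds for every N ≥ 1.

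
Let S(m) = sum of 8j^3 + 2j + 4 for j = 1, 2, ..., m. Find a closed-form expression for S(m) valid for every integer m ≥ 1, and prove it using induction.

S(m) = m(2m^3 + 4m^2 + 3m + 5)

We claim S(m) = m(2m^3 + 4m^2 + 3m + 5) for all m ≥ 1.
For the base case m = 1: S(1) = 14, and the closed form gives 14. They agree.
Inductive step: suppose the statement holds for some j ≥ 1, so S(j) = j(2j^3 + 4j^2 + 3j + 5).
Then S(j+1) = S(j) + (2j + 8(j + 1)^3 + 6) = (j(2j^3 + 4j^2 + 3j + 5)) + (2j + 8(j + 1)^3 + 6).
Simplifying, S(j+1) = (j + 1)(2j^3 + 10j^2 + 17j + 14) = (j+1)(2(j+1)^3 + 4(j+1)^2 + 3(j+1) + 5),
which is the closed form with m = j+1.
Hence, by induction on m, the claim holds for every m ≥ 1.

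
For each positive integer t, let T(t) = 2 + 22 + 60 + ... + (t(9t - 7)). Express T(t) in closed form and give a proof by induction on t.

T(t) = t(t + 1)(3t - 2)

We claim T(t) = t(t + 1)(3t - 2) for all t ≥ 1.
Base case (t = 1): T(1) = 2, and the closed form gives 2. They agree.
Inductive step: suppose the statement holds for some i ≥ 1, so T(i) = i(3i^2 + i - 2).
Then T(i+1) = T(i) + ((i + 1)(9i + 2)) = (i(3i^2 + i - 2)) + ((i + 1)(9i + 2)).
Simplifying, T(i+1) = (i + 1)(i + 2)(3i + 1) = (i+1)((i+1) + 1)(3(i+1) - 2),
which is the closed form with t = i+1.
By induction, the statement is established for all t ≥ 1.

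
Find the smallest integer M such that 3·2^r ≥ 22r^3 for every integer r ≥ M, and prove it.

M = 15

At r = 14: 49152 < 60368, so the inequality fails and M ≥ 15. We prove 3·2^r ≥ 22r^3 for all r ≥ 15.
Base step (r = 15): 3·2^r = 98304 and 22r^3 = 74250, so 98304 ≥ 74250.
For the inductive step, assume it holds for an arbitrary p ≥ 15, so 3·2^p ≥ 22p^3.
Then 3·2^(p + 1) = 2·(3·2^p) ≥ 2·(22p^3).
Also, for p ≥ 15 we have 2·(22p^3) ≥ 22(p+1)^3, since 2 ≥ (1 + 1/p)^3 for all p ≥ 15.
Combining, 3·2^(p + 1) ≥ 22(p+1)^3.
This completes the induction.
Hence the smallest such M is 15.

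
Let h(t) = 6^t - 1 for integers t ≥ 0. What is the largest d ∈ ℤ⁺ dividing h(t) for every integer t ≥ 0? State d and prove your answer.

d = 5

Computing the first values: h(0) = 0 and h(1) = 5; gcd(0, 5) = 5, so d ≤ 5.
We prove 5 | 6^t - 1 for all t ≥ 0 by induction on t.
For the base case t = 0: h(0) = 0 = 5·(0), so 5 | h(0).
For the inductive step, assume it holds for an arbitrary j ≥ 0, i.e. 5 | h(j). Then
h(j+1) = 6^(j+1) - 1 = 6·(6^j - 1) + 5 = 6·h(j) + 5. The first term is divisible by 5 by the inductive hypothesis, and 5 is divisible by 5. Hence 5 | h(j+1).
By the principle of mathematical induction, the result holds for all t ≥ 0.
Therefore the largest such d is 5.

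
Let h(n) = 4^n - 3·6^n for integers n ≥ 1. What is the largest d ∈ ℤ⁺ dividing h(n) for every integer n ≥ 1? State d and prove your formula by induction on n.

d = 2

Computing the first values: h(1) = -14 and h(2) = -92; gcd(-14, -92) = 2, so d ≤ 2.
We prove 2 | 4^n - 3·6^n for all n ≥ 1 by induction on n.
When n = 1: h(1) = -14 = 2·(-7), so 2 | h(1).
Inductive step: suppose the statement holds for some j ≥ 1, i.e. 2 | h(j). Then
h(j+1) − 6·h(j) = (4^(j+1) - 3·6^(j+1)) − 6·(4^j - 3·6^j) = (1)·4^j·(4 − 6) = (-2)·4^j. Since 2 | h(j) by the inductive hypothesis, 2 | 6·h(j); and 2 | -2 since -2 = 2·-1. Therefore 2 | h(j+1).
This completes the induction.
Therefore the largest such d is 2.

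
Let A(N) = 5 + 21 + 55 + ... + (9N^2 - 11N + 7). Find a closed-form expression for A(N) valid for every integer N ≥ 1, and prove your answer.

We claim A(N) = N(3N^2 - N + 3) for all N ≥ 1.
Base step (N = 1): A(1) = 5, and the closed form gives 5. They agree.
For the inductive step, assume it holds for an arbitrary p ≥ 1, so A(p) = p(3p^2 - p + 3).
Then A(p+1) = A(p) + (9p^2 + 7p + 5) = (p(3p^2 - p + 3)) + (9p^2 + 7p + 5).
Simplifying, A(p+1) = (p + 1)(3p^2 + 5p + 5) = (p+1)(3(p+1)^2 - (p+1) + 3),
which is the closed form with N = p+1.
This completes the induction.

A(N) = N(3N^2 - N + 3)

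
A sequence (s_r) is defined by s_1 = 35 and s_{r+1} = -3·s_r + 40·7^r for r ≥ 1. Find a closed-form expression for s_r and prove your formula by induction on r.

Computing the first terms: s_1 = 35, s_2 = 175, s_3 = 1435. This suggests s_r = 7(-3)^(r - 1) + 4·7^r.
When r = 1: the formula gives 35 = 35 = s_1.
Inductive step: assume the claim holds for r = m, so s_m = 7(-3)^(m - 1) + 4·7^m.
Then s_{m+1} = -3·s_m + 40·7^m = -3·(7(-3)^(m - 1) + 4·7^m) + 40·7^m = 7(-3)^m + 4·7^(m + 1) = 7(-3)^((m+1) - 1) + 4·7^(m+1),
which is the claimed formula at r = m+1.
Hence, by induction on r, the claim holds for every r ≥ 1.

s_r = 7(-3)^(r - 1) + 4·7^r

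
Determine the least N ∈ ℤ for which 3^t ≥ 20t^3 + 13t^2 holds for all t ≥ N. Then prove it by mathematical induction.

N = 9

At t = 8: 6561 < 11072, so the inequality fails and N ≥ 9. We prove 3^t ≥ 20t^3 + 13t^2 for all t ≥ 9.
When t = 9: 3^t = 19683 and 20t^3 + 13t^2 = 15633, so 19683 ≥ 15633.
For the inductive step, assume it holds for an arbitrary k ≥ 9, so 3^k ≥ 20k^3 + 13k^2.
Then 3^(k + 1) = 3·(3^k) ≥ 3·(20k^3 + 13k^2).
Also, for k ≥ 9 we have 3·(20k^3 + 13k^2) ≥ 20(k+1)^3 + 13(k+1)^2, since 3·(20k^3 + 13k^2) − (20(k+1)^3 + 13(k+1)^2) = 40k^3 - 34k^2 - 86k - 33, which is nonnegative for all k ≥ 9.
Combining, 3^(k + 1) ≥ 20(k+1)^3 + 13(k+1)^2.
By the principle of mathematical induction, the result holds for all t ≥ 9.
Hence the smallest such N is 9.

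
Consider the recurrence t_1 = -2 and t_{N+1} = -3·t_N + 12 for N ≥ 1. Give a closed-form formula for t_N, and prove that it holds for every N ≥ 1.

Computing the first terms: t_1 = -2, t_2 = 18, t_3 = -42. This suggests t_N = -5(-3)^(N - 1) + 3.
When N = 1: the formula gives -2 = -2 = t_1.
Inductive step: suppose the statement holds for some p ≥ 1, so t_p = -5(-3)^(p - 1) + 3.
Then t_{p+1} = -3·t_p + 12 = -3·(-5(-3)^(p - 1) + 3) + 12 = -5(-3)^p + 3 = -5(-3)^((p+1) - 1) + 3,
which is the claimed formula at N = p+1.
By induction, the statement is established for all N ≥ 1.

t_N = -5(-3)^(N - 1) + 3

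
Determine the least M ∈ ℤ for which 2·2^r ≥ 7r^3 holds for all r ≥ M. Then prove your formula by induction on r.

M = 13

At r = 12: 8192 < 12096, so the inequality fails and M ≥ 13. We prove 2·2^r ≥ 7r^3 for all r ≥ 13.
Base case (r = 13): 2·2^r = 16384 and 7r^3 = 15379, so 16384 ≥ 15379.
Inductive step: suppose the statement holds for some m ≥ 13, so 2·2^m ≥ 7m^3.
Then 2·2^(m + 1) = 2·(2·2^m) ≥ 2·(7m^3).
Also, for m ≥ 13 we have 2·(7m^3) ≥ 7(m+1)^3, since 2 ≥ (1 + 1/m)^3 for all m ≥ 13.
Combining, 2·2^(m + 1) ≥ 7(m+1)^3.
Hence, by induction on r, the claim holds for every r ≥ 13.
Hence the smallest such M is 13.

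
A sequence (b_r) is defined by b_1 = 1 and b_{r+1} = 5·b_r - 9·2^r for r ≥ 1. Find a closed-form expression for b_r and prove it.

Computing the first terms: b_1 = 1, b_2 = -13, b_3 = -101. This suggests b_r = 3·2^r - 5^r.
For the base case r = 1: the formula gives 1 = 1 = b_1.
Suppose the result is true for r = k, so b_k = 3·2^k - 5^k.
Then b_{k+1} = 5·b_k - 9·2^k = 5·(3·2^k - 5^k) - 9·2^k = 3·2^(k + 1) - 5^(k + 1),
which is the claimed formula at r = k+1.
This completes the induction.

b_r = 3·2^r - 5^r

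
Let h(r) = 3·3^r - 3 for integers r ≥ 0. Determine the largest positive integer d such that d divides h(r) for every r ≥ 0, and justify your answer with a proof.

d = 6

Computing the first values: h(0) = 0 and h(1) = 6; gcd(0, 6) = 6, so d ≤ 6.
We prove 6 | 3·3^r - 3 for all r ≥ 0 by induction on r.
Base case (r = 0): h(0) = 0 = 6·(0), so 6 | h(0).
Inductive step: assume the claim holds for r = k, i.e. 6 | h(k). Then
h(k+1) = 3·3^(k+1) - 3 = 3·(3·3^k - 3) + 6 = 3·h(k) + 6. The first term is divisible by 6 by the inductive hypothesis, and 6 is divisible by 6. Hence 6 | h(k+1).
Hence, by induction on r, the claim holds for every r ≥ 0.
Therefore the largest such d is 6.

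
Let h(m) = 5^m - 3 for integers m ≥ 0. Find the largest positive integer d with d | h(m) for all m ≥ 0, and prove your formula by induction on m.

Computing the first values: h(0) = -2 and h(1) = 2; gcd(-2, 2) = 2, so d ≤ 2.
We prove 2 | 5^m - 3 for all m ≥ 0 by induction on m.
Base step (m = 0): h(0) = -2 = 2·(-1), so 2 | h(0).
Inductive step: suppose the statement holds for some i ≥ 0, i.e. 2 | h(i). Then
h(i+1) = 5^(i+1) - 3 = 5·(5^i - 3) + 12 = 5·h(i) + 12. The first term is divisible by 2 by the inductive hypothesis, and 12 is divisible by 2. Hence 2 | h(i+1).
Hence, by induction on m, the claim holds for every m ≥ 0.
Therefore the largest such d is 2.

d = 2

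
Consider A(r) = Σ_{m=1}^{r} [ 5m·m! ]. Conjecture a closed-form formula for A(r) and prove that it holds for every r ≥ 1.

A(r) = 5(r + 1)! - 5

We claim A(r) = 5(r + 1)! - 5 for all r ≥ 1.
For the base case r = 1: A(1) = 5, and the closed form gives 5. They agree.
Inductive step: assume the claim holds for r = m, so A(m) = 5(m + 1)! - 5.
Then A(m+1) = A(m) + (5(m + 1)(m + 1)!) = (5(m + 1)! - 5) + (5(m + 1)(m + 1)!).
Simplifying, A(m+1) = 5((m+1) + 1)! - 5,
which is the closed form with r = m+1.
By induction, the statement is established for all r ≥ 1.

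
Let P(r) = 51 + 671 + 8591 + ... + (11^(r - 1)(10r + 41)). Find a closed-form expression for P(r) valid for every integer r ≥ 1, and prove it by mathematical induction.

We claim P(r) = 11^r(r + 4) - 4 for all r ≥ 1.
When r = 1: P(1) = 51, and the closed form gives 51. They agree.
Inductive step: suppose the statement holds for some i ≥ 1, so P(i) = 11^i(i + 4) - 4.
Then P(i+1) = P(i) + (11^i(10i + 51)) = (11^i(i + 4) - 4) + (11^i(10i + 51)).
Simplifying, P(i+1) = 11·11^i·i + 55·11^i - 4 = 11^(i+1)((i+1) + 4) - 4,
which is the closed form with r = i+1.
By the principle of mathematical induction, the result holds for all r ≥ 1.

P(r) = 11^r(r + 4) - 4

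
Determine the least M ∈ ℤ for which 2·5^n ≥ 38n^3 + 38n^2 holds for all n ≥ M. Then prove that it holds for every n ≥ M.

M = 5

At n = 4: 1250 < 3040, so the inequality fails and M ≥ 5. We prove 2·5^n ≥ 38n^3 + 38n^2 for all n ≥ 5.
Base step (n = 5): 2·5^n = 6250 and 38n^3 + 38n^2 = 5700, so 6250 ≥ 5700.
Inductive step: suppose the statement holds for some i ≥ 5, so 2·5^i ≥ 38i^3 + 38i^2.
Then 2·5^(i + 1) = 5·(2·5^i) ≥ 5·(38i^3 + 38i^2).
Also, for i ≥ 5 we have 5·(38i^3 + 38i^2) ≥ 38(i+1)^3 + 38(i+1)^2, since 5·(38i^3 + 38i^2) − (38(i+1)^3 + 38(i+1)^2) = 152i^3 + 38i^2 - 190i - 76, which is nonnegative for all i ≥ 5.
Combining, 2·5^(i + 1) ≥ 38(i+1)^3 + 38(i+1)^2.
By the principle of mathematical induction, the result holds for all n ≥ 5.
Hence the smallest such M is 5.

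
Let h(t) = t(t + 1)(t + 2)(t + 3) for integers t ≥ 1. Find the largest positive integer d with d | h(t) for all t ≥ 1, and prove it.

d = 24

Computing the first values: h(1) = 24 and h(2) = 120; gcd(24, 120) = 24, so d ≤ 24.
We prove 24 | t(t + 1)(t + 2)(t + 3) for all t ≥ 1 by induction on t.
When t = 1: h(1) = 24 = 24·(1), so 24 | h(1).
Inductive step: assume the claim holds for t = k, i.e. 24 | h(k). Then
h(k+1) − h(k) = (k+1)·(k+2)·(k+3)·(k+4) − k·(k+1)·(k+2)·(k+3) = (k+1)·(k+2)·(k+3)·[(k+4) − k] = 4·(k+1)·(k+2)·(k+3). The product of 3 consecutive integers is divisible by (3)! = 6, so h(k+1) − h(k) is divisible by 4·6 = 24. By the inductive hypothesis 24 | h(k), hence 24 | h(k+1).
This completes the induction.
Therefore the largest such d is 24.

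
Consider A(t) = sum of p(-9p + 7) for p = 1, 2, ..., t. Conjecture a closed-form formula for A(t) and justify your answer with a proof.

We claim A(t) = -t(t + 1)(3t - 2) for all t ≥ 1.
When t = 1: A(1) = -2, and the closed form gives -2. They agree.
Inductive step: assume the claim holds for t = p, so A(p) = p(-3p^2 - p + 2).
Then A(p+1) = A(p) + (-(p + 1)(9p + 2)) = (p(-3p^2 - p + 2)) + (-(p + 1)(9p + 2)).
Simplifying, A(p+1) = -(p + 1)(p + 2)(3p + 1) = -(p+1)((p+1) + 1)(3(p+1) - 2),
which is the closed form with t = p+1.
This completes the induction.

A(t) = -t(t + 1)(3t - 2)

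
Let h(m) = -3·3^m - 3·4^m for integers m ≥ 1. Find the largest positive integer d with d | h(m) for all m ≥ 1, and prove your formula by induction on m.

Computing the first values: h(1) = -21 and h(2) = -75; gcd(-21, -75) = 3, so d ≤ 3.
We prove 3 | -3·3^m - 3·4^m for all m ≥ 1 by induction on m.
For the base case m = 1: h(1) = -21 = 3·(-7), so 3 | h(1).
For the inductive step, assume it holds for an arbitrary k ≥ 1, i.e. 3 | h(k). Then
h(k+1) − 4·h(k) = (-3·3^(k+1) - 3·4^(k+1)) − 4·(-3·3^k - 3·4^k) = (-3)·3^k·(3 − 4) = (3)·3^k. Since 3 | h(k) by the inductive hypothesis, 3 | 4·h(k); and 3 | 3 since 3 = 3·1. Therefore 3 | h(k+1).
Hence, by induction on m, the claim holds for every m ≥ 1.
Therefore the largest such d is 3.

d = 3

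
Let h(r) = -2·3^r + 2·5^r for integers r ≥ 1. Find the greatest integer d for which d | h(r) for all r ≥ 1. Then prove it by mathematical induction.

d = 4

Computing the first values: h(1) = 4 and h(2) = 32; gcd(4, 32) = 4, so d ≤ 4.
We prove 4 | -2·3^r + 2·5^r for all r ≥ 1 by induction on r.
For the base case r = 1: h(1) = 4 = 4·(1), so 4 | h(1).
Inductive step: assume the claim holds for r = i, i.e. 4 | h(i). Then
h(i+1) − 5·h(i) = (-2·3^(i+1) + 2·5^(i+1)) − 5·(-2·3^i + 2·5^i) = (-2)·3^i·(3 − 5) = (4)·3^i. Since 4 | h(i) by the inductive hypothesis, 4 | 5·h(i); and 4 | 4 since 4 = 4·1. Therefore 4 | h(i+1).
By induction, the statement is established for all r ≥ 1.
Therefore the largest such d is 4.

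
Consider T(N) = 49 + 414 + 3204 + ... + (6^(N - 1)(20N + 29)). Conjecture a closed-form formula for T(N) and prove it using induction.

We claim T(N) = 6^N(4N + 5) - 5 for all N ≥ 1.
For the base case N = 1: T(1) = 49, and the closed form gives 49. They agree.
For the inductive step, assume it holds for an arbitrary r ≥ 1, so T(r) = 6^r(4r + 5) - 5.
Then T(r+1) = T(r) + (6^r(20r + 49)) = (6^r(4r + 5) - 5) + (6^r(20r + 49)).
Simplifying, T(r+1) = 24·6^r·r + 54·6^r - 5 = 6^(r+1)(4(r+1) + 5) - 5,
which is the closed form with N = r+1.
By the principle of mathematical induction, the result holds for all N ≥ 1.

T(N) = 6^N(4N + 5) - 5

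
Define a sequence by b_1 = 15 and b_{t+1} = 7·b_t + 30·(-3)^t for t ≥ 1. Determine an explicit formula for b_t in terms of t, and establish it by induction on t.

Computing the first terms: b_1 = 15, b_2 = 15, b_3 = 375. This suggests b_t = (-3)^(t + 1) + 6·7^(t - 1).
When t = 1: the formula gives 15 = 15 = b_1.
Inductive step: suppose the statement holds for some m ≥ 1, so b_m = (-3)^(m + 1) + 6·7^(m - 1).
Then b_{m+1} = 7·b_m + 30·(-3)^m = 7·((-3)^(m + 1) + 6·7^(m - 1)) + 30·(-3)^m = (-3)^(m + 2) + 6·7^m = (-3)^((m+1) + 1) + 6·7^((m+1) - 1),
which is the claimed formula at t = m+1.
By the principle of mathematical induction, the result holds for all t ≥ 1.

b_t = (-3)^(t + 1) + 6·7^(t - 1)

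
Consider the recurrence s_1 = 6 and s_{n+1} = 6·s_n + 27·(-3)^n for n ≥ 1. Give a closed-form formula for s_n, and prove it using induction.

s_n = (-3)^(n + 1) - 3·6^(n - 1)

Computing the first terms: s_1 = 6, s_2 = -45, s_3 = -27. This suggests s_n = (-3)^(n + 1) - 3·6^(n - 1).
For the base case n = 1: the formula gives 6 = 6 = s_1.
Inductive step: assume the claim holds for n = r, so s_r = (-3)^(r + 1) - 3·6^(r - 1).
Then s_{r+1} = 6·s_r + 27·(-3)^r = 6·((-3)^(r + 1) - 3·6^(r - 1)) + 27·(-3)^r = (-3)^(r + 2) - 3·6^r = (-3)^((r+1) + 1) - 3·6^((r+1) - 1),
which is the claimed formula at n = r+1.
By induction, the statement is established for all n ≥ 1.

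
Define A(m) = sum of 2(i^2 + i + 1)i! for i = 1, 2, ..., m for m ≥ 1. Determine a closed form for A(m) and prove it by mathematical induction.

A(m) = (2m + 2)(m + 1)! - 2

We claim A(m) = (2m + 2)(m + 1)! - 2 for all m ≥ 1.
Base case (m = 1): A(1) = 6, and the closed form gives 6. They agree.
Suppose the result is true for m = i, so A(i) = (2i + 2)(i + 1)! - 2.
Then A(i+1) = A(i) + (2(i^2 + 3i + 3)(i + 1)!) = ((2i + 2)(i + 1)! - 2) + (2(i^2 + 3i + 3)(i + 1)!).
Simplifying, A(i+1) = (2(i+1) + 2)((i+1) + 1)! - 2,
which is the closed form with m = i+1.
By the principle of mathematical induction, the result holds for all m ≥ 1.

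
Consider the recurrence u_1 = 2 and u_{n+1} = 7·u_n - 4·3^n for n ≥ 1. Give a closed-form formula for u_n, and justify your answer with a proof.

Computing the first terms: u_1 = 2, u_2 = 2, u_3 = -22. This suggests u_n = 3^n - 7^(n - 1).
For the base case n = 1: the formula gives 2 = 2 = u_1.
Inductive step: suppose the statement holds for some k ≥ 1, so u_k = 3^k - 7^(k - 1).
Then u_{k+1} = 7·u_k - 4·3^k = 7·(3^k - 7^(k - 1)) - 4·3^k = 3^(k + 1) - 7^k = 3^(k+1) - 7^((k+1) - 1),
which is the claimed formula at n = k+1.
Hence, by induction on n, the claim holds for every n ≥ 1.

u_n = 3^n - 7^(n - 1)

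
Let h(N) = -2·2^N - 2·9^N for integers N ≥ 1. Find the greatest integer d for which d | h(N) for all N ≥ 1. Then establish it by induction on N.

Computing the first values: h(1) = -22 and h(2) = -170; gcd(-22, -170) = 2, so d ≤ 2.
We prove 2 | -2·2^N - 2·9^N for all N ≥ 1 by induction on N.
Base case (N = 1): h(1) = -22 = 2·(-11), so 2 | h(1).
Suppose the result is true for N = r, i.e. 2 | h(r). Then
h(r+1) − 9·h(r) = (-2·2^(r+1) - 2·9^(r+1)) − 9·(-2·2^r - 2·9^r) = (-2)·2^r·(2 − 9) = (14)·2^r. Since 2 | h(r) by the inductive hypothesis, 2 | 9·h(r); and 2 | 14 since 14 = 2·7. Therefore 2 | h(r+1).
Hence, by induction on N, the claim holds for every N ≥ 1.
Therefore the largest such d is 2.

d = 2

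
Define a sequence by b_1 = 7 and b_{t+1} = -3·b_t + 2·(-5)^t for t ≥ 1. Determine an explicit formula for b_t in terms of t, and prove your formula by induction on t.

Computing the first terms: b_1 = 7, b_2 = -31, b_3 = 143. This suggests b_t = 2(-3)^(t - 1) - (-5)^t.
For the base case t = 1: the formula gives 7 = 7 = b_1.
Suppose the result is true for t = i, so b_i = 2(-3)^(i - 1) - (-5)^i.
Then b_{i+1} = -3·b_i + 2·(-5)^i = -3·(2(-3)^(i - 1) - (-5)^i) + 2·(-5)^i = 2(-3)^i - (-5)^(i + 1) = 2(-3)^((i+1) - 1) - (-5)^(i+1),
which is the claimed formula at t = i+1.
By induction, the statement is established for all t ≥ 1.

b_t = 2(-3)^(t - 1) - (-5)^t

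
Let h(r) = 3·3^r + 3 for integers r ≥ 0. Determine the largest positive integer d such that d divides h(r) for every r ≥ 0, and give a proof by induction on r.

Computing the first values: h(0) = 6 and h(1) = 12; gcd(6, 12) = 6, so d ≤ 6.
We prove 6 | 3·3^r + 3 for all r ≥ 0 by induction on r.
Base step (r = 0): h(0) = 6 = 6·(1), so 6 | h(0).
Inductive step: assume the claim holds for r = m, i.e. 6 | h(m). Then
h(m+1) = 3·3^(m+1) + 3 = 3·(3·3^m + 3) - 6 = 3·h(m) - 6. The first term is divisible by 6 by the inductive hypothesis, and -6 is divisible by 6. Hence 6 | h(m+1).
By induction, the statement is established for all r ≥ 0.
Therefore the largest such d is 6.

d = 6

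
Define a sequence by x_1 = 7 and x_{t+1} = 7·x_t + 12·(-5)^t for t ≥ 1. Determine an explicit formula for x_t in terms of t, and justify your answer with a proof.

x_t = -(-5)^t + 2·7^(t - 1)

Computing the first terms: x_1 = 7, x_2 = -11, x_3 = 223. This suggests x_t = -(-5)^t + 2·7^(t - 1).
Base case (t = 1): the formula gives 7 = 7 = x_1.
Inductive step: assume the claim holds for t = j, so x_j = -(-5)^j + 2·7^(j - 1).
Then x_{j+1} = 7·x_j + 12·(-5)^j = 7·(-(-5)^j + 2·7^(j - 1)) + 12·(-5)^j = -(-5)^(j + 1) + 2·7^j = -(-5)^(j+1) + 2·7^((j+1) - 1),
which is the claimed formula at t = j+1.
By induction, the statement is established for all t ≥ 1.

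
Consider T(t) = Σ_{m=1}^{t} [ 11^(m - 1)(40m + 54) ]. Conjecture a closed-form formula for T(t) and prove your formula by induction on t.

T(t) = 11^t(4t + 5) - 5

We claim T(t) = 11^t(4t + 5) - 5 for all t ≥ 1.
When t = 1: T(1) = 94, and the closed form gives 94. They agree.
Inductive step: assume the claim holds for t = m, so T(m) = 11^m(4m + 5) - 5.
Then T(m+1) = T(m) + (11^m(40m + 94)) = (11^m(4m + 5) - 5) + (11^m(40m + 94)).
Simplifying, T(m+1) = 44·11^m·m + 99·11^m - 5 = 11^(m+1)(4(m+1) + 5) - 5,
which is the closed form with t = m+1.
By induction, the statement is established for all t ≥ 1.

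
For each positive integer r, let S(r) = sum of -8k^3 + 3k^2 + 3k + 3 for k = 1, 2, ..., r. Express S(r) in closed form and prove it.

S(r) = -r(2r^3 + 3r^2 - r - 5)

We claim S(r) = -r(2r^3 + 3r^2 - r - 5) for all r ≥ 1.
Base step (r = 1): S(1) = 1, and the closed form gives 1. They agree.
Inductive step: assume the claim holds for r = k, so S(k) = k(-2k^3 - 3k^2 + k + 5).
Then S(k+1) = S(k) + (-8k^3 - 21k^2 - 15k + 1) = (k(-2k^3 - 3k^2 + k + 5)) + (-8k^3 - 21k^2 - 15k + 1).
Simplifying, S(k+1) = -(k + 1)(2k^3 + 9k^2 + 11k - 1) = -(k+1)(2(k+1)^3 + 3(k+1)^2 - (k+1) - 5),
which is the closed form with r = k+1.
This completes the induction.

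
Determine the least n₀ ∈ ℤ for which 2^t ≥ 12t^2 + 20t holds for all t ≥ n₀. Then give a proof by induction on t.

n₀ = 11

At t = 10: 1024 < 1400, so the inequality fails and n₀ ≥ 11. We prove 2^t ≥ 12t^2 + 20t for all t ≥ 11.
When t = 11: 2^t = 2048 and 12t^2 + 20t = 1672, so 2048 ≥ 1672.
Inductive step: suppose the statement holds for some p ≥ 11, so 2^p ≥ 12p^2 + 20p.
Then 2^(p + 1) = 2·(2^p) ≥ 2·(12p^2 + 20p).
Also, for p ≥ 11 we have 2·(12p^2 + 20p) ≥ 12(p+1)^2 + 20(p+1), since 2·(12p^2 + 20p) − (12(p+1)^2 + 20(p+1)) = 12p^2 - 4p - 32, which is nonnegative for all p ≥ 11.
Combining, 2^(p + 1) ≥ 12(p+1)^2 + 20(p+1).
This completes the induction.
Hence the smallest such n₀ is 11.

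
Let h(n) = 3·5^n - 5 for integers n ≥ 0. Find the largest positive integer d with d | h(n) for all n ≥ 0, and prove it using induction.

Computing the first values: h(0) = -2 and h(1) = 10; gcd(-2, 10) = 2, so d ≤ 2.
We prove 2 | 3·5^n - 5 for all n ≥ 0 by induction on n.
Base case (n = 0): h(0) = -2 = 2·(-1), so 2 | h(0).
Suppose the result is true for n = j, i.e. 2 | h(j). Then
h(j+1) = 3·5^(j+1) - 5 = 5·(3·5^j - 5) + 20 = 5·h(j) + 20. The first term is divisible by 2 by the inductive hypothesis, and 20 is divisible by 2. Hence 2 | h(j+1).
Hence, by induction on n, the claim holds for every n ≥ 0.
Therefore the largest such d is 2.

d = 2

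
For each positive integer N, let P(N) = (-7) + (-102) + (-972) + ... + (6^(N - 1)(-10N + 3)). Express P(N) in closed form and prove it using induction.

We claim P(N) = 6^N(-2N + 1) - 1 for all N ≥ 1.
For the base case N = 1: P(1) = -7, and the closed form gives -7. They agree.
Suppose the result is true for N = p, so P(p) = 6^p(-2p + 1) - 1.
Then P(p+1) = P(p) + (6^p(-10p - 7)) = (6^p(-2p + 1) - 1) + (6^p(-10p - 7)).
Simplifying, P(p+1) = -12·6^p·p - 6·6^p - 1 = 6^(p+1)(-2(p+1) + 1) - 1,
which is the closed form with N = p+1.
By the principle of mathematical induction, the result holds for all N ≥ 1.

P(N) = 6^N(-2N + 1) - 1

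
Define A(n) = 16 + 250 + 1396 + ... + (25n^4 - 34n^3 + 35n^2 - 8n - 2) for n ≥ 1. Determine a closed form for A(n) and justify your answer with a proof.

A(n) = n(5n^4 + 4n^3 + 3n^2 + 5n - 1)

We claim A(n) = n(5n^4 + 4n^3 + 3n^2 + 5n - 1) for all n ≥ 1.
Base case (n = 1): A(1) = 16, and the closed form gives 16. They agree.
Suppose the result is true for n = i, so A(i) = i(5i^4 + 4i^3 + 3i^2 + 5i - 1).
Then A(i+1) = A(i) + (25i^4 + 66i^3 + 83i^2 + 60i + 16) = (i(5i^4 + 4i^3 + 3i^2 + 5i - 1)) + (25i^4 + 66i^3 + 83i^2 + 60i + 16).
Simplifying, A(i+1) = (i + 1)(5i^4 + 24i^3 + 45i^2 + 43i + 16) = (i+1)(5(i+1)^4 + 4(i+1)^3 + 3(i+1)^2 + 5(i+1) - 1),
which is the closed form with n = i+1.
Hence, by induction on n, the claim holds for every n ≥ 1.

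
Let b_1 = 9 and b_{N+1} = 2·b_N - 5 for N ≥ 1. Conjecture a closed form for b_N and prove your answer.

b_N = 2^(N + 1) + 5

Computing the first terms: b_1 = 9, b_2 = 13, b_3 = 21. This suggests b_N = 2^(N + 1) + 5.
For the base case N = 1: the formula gives 9 = 9 = b_1.
For the inductive step, assume it holds for an arbitrary p ≥ 1, so b_p = 2^(p + 1) + 5.
Then b_{p+1} = 2·b_p - 5 = 2·(2^(p + 1) + 5) - 5 = 2^(p + 2) + 5 = 2^((p+1) + 1) + 5,
which is the claimed formula at N = p+1.
This completes the induction.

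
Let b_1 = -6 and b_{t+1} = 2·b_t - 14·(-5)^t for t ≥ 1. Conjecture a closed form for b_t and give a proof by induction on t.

b_t = 2(-5)^t + 2^(t + 1)

Computing the first terms: b_1 = -6, b_2 = 58, b_3 = -234. This suggests b_t = 2(-5)^t + 2^(t + 1).
Base step (t = 1): the formula gives -6 = -6 = b_1.
Suppose the result is true for t = k, so b_k = 2(-5)^k + 2^(k + 1).
Then b_{k+1} = 2·b_k - 14·(-5)^k = 2·(2(-5)^k + 2^(k + 1)) - 14·(-5)^k = 2(-5)^(k + 1) + 2^(k + 2) = 2(-5)^(k+1) + 2^((k+1) + 1),
which is the claimed formula at t = k+1.
By the principle of mathematical induction, the result holds for all t ≥ 1.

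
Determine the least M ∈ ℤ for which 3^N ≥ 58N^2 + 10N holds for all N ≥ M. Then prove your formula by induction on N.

M = 8

At N = 7: 2187 < 2912, so the inequality fails and M ≥ 8. We prove 3^N ≥ 58N^2 + 10N for all N ≥ 8.
When N = 8: 3^N = 6561 and 58N^2 + 10N = 3792, so 6561 ≥ 3792.
Suppose the result is true for N = p, so 3^p ≥ 58p^2 + 10p.
Then 3^(p + 1) = 3·(3^p) ≥ 3·(58p^2 + 10p).
Also, for p ≥ 8 we have 3·(58p^2 + 10p) ≥ 58(p+1)^2 + 10(p+1), since 3·(58p^2 + 10p) − (58(p+1)^2 + 10(p+1)) = 116p^2 - 96p - 68, which is nonnegative for all p ≥ 8.
Combining, 3^(p + 1) ≥ 58(p+1)^2 + 10(p+1).
By induction, the statement is established for all N ≥ 8.
Hence the smallest such M is 8.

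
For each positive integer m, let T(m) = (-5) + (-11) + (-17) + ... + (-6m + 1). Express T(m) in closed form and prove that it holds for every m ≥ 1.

T(m) = -m(3m + 2)

We claim T(m) = -m(3m + 2) for all m ≥ 1.
For the base case m = 1: T(1) = -5, and the closed form gives -5. They agree.
Suppose the result is true for m = p, so T(p) = p(-3p - 2).
Then T(p+1) = T(p) + (-6p - 5) = (p(-3p - 2)) + (-6p - 5).
Simplifying, T(p+1) = -(p + 1)(3p + 5) = -(p+1)(3(p+1) + 2),
which is the closed form with m = p+1.
By induction, the statement is established for all m ≥ 1.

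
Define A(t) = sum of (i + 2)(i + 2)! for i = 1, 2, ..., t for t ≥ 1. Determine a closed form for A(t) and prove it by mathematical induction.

We claim A(t) = (t + 3)! - 6 for all t ≥ 1.
Base case (t = 1): A(1) = 18, and the closed form gives 18. They agree.
Inductive step: suppose the statement holds for some i ≥ 1, so A(i) = (i + 3)! - 6.
Then A(i+1) = A(i) + ((i + 3)(i + 3)!) = ((i + 3)! - 6) + ((i + 3)(i + 3)!).
Simplifying, A(i+1) = ((i+1) + 3)! - 6,
which is the closed form with t = i+1.
Hence, by induction on t, the claim holds for every t ≥ 1.

A(t) = (t + 3)! - 6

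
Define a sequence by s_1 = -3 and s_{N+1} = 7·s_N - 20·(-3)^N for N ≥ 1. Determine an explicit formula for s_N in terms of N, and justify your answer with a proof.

Computing the first terms: s_1 = -3, s_2 = 39, s_3 = 93. This suggests s_N = 2(-3)^N + 3·7^(N - 1).
Base case (N = 1): the formula gives -3 = -3 = s_1.
Inductive step: assume the claim holds for N = k, so s_k = 2(-3)^k + 3·7^(k - 1).
Then s_{k+1} = 7·s_k - 20·(-3)^k = 7·(2(-3)^k + 3·7^(k - 1)) - 20·(-3)^k = 2(-3)^(k + 1) + 3·7^k = 2(-3)^(k+1) + 3·7^((k+1) - 1),
which is the claimed formula at N = k+1.
By the principle of mathematical induction, the result holds for all N ≥ 1.

s_N = 2(-3)^N + 3·7^(N - 1)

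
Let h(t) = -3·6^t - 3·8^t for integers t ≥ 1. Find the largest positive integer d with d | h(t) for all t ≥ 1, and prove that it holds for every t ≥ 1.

d = 6

Computing the first values: h(1) = -42 and h(2) = -300; gcd(-42, -300) = 6, so d ≤ 6.
We prove 6 | -3·6^t - 3·8^t for all t ≥ 1 by induction on t.
Base case (t = 1): h(1) = -42 = 6·(-7), so 6 | h(1).
Suppose the result is true for t = m, i.e. 6 | h(m). Then
h(m+1) − 8·h(m) = (-3·6^(m+1) - 3·8^(m+1)) − 8·(-3·6^m - 3·8^m) = (-3)·6^m·(6 − 8) = (6)·6^m. Since 6 | h(m) by the inductive hypothesis, 6 | 8·h(m); and 6 | 6 since 6 = 6·1. Therefore 6 | h(m+1).
By induction, the statement is established for all t ≥ 1.
Therefore the largest such d is 6.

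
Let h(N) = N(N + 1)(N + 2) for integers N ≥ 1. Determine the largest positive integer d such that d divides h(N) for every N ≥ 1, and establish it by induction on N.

d = 6

Computing the first values: h(1) = 6 and h(2) = 24; gcd(6, 24) = 6, so d ≤ 6.
We prove 6 | N(N + 1)(N + 2) for all N ≥ 1 by induction on N.
Base step (N = 1): h(1) = 6 = 6·(1), so 6 | h(1).
Suppose the result is true for N = i, i.e. 6 | h(i). Then
h(i+1) − h(i) = (i+1)·(i+2)·(i+3) − i·(i+1)·(i+2) = (i+1)·(i+2)·[(i+3) − i] = 3·(i+1)·(i+2). The product of 2 consecutive integers is divisible by (2)! = 2, so h(i+1) − h(i) is divisible by 3·2 = 6. By the inductive hypothesis 6 | h(i), hence 6 | h(i+1).
This completes the induction.
Therefore the largest such d is 6.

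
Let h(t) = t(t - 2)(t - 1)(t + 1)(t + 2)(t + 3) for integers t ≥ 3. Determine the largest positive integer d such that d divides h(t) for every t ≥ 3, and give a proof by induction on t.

d = 720

Computing the first values: h(3) = 720 and h(4) = 5040; gcd(720, 5040) = 720, so d ≤ 720.
We prove 720 | t(t - 2)(t - 1)(t + 1)(t + 2)(t + 3) for all t ≥ 3 by induction on t.
Base case (t = 3): h(3) = 720 = 720·(1), so 720 | h(3).
Suppose the result is true for t = m, i.e. 720 | h(m). Then
h(m+1) − h(m) = (m-1)·m·(m+1)·(m+2)·(m+3)·(m+4) − (m-2)·(m-1)·m·(m+1)·(m+2)·(m+3) = (m-1)·m·(m+1)·(m+2)·(m+3)·[(m+4) − (m-2)] = 6·(m-1)·m·(m+1)·(m+2)·(m+3). The product of 5 consecutive integers is divisible by (5)! = 120, so h(m+1) − h(m) is divisible by 6·120 = 720. By the inductive hypothesis 720 | h(m), hence 720 | h(m+1).
By the principle of mathematical induction, the result holds for all t ≥ 3.
Therefore the largest such d is 720.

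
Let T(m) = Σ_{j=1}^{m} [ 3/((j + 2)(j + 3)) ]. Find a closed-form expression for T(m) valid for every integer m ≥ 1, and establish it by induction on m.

T(m) = m/(m + 3)

We claim T(m) = m/(m + 3) for all m ≥ 1.
For the base case m = 1: T(1) = 1/4, and the closed form gives 1/4. They agree.
Inductive step: assume the claim holds for m = j, so T(j) = j/(j + 3).
Then T(j+1) = T(j) + (3/((j + 3)(j + 4))) = (j/(j + 3)) + (3/((j + 3)(j + 4))).
Simplifying, T(j+1) = (j + 1)/(j + 4) = (j+1)/((j+1) + 3),
which is the closed form with m = j+1.
By the principle of mathematical induction, the result holds for all m ≥ 1.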